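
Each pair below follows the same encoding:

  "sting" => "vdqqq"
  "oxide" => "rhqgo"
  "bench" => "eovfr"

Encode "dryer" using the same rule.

Shifts by position in sting: pos 0: s→v (+3), pos 1: t→d (+10), pos 2: i→q (+8), pos 3: n→q (+3), pos 4: g→q (+10) — repeating every 3. It's a Vigenère-style cipher with numeric key [3,10,8]: position i shifts by key[i mod 3].
Applying it to dryer: d+3=g, r+10=b, y+8=g, e+3=h, r+10=b.

gbghb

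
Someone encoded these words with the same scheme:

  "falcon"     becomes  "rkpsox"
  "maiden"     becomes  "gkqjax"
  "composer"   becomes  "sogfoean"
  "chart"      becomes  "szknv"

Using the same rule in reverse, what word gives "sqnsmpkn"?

This is an affine cipher: with a=0,…,z=25, each position x becomes (17x+10) mod 26.
Reversing it on sqnsmpkn: s(18)→23·(18−10)≡2=c; q(16)→23·(16−10)≡8=i; n(13)→23·(13−10)≡17=r; s(18)→23·(18−10)≡2=c; m(12)→23·(12−10)≡20=u; p(15)→23·(15−10)≡11=l; k(10)→23·(10−10)≡0=a; n(13)→23·(13−10)≡17=r (all mod 26).

circular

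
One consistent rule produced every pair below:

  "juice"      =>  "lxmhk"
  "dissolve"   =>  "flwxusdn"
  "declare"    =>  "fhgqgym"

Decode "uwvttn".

strong

In juice: j→l is +2, u→x is +3, i→m is +4, c→h is +5 — the shift increases by 1 each position. Letter i (0-indexed) is shifted by i+2, so successive shifts are 2, 3, 4, ….
Decoding uwvttn: u−2=s, w−3=t, v−4=r, t−5=o, t−6=n, n−7=g.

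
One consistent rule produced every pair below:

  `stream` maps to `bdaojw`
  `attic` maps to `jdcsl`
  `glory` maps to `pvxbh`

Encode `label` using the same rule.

ukkou

Shifts by position in stream: pos 0: s→b (+9), pos 1: t→d (+10), pos 2: r→a (+9), pos 3: e→o (+10) — repeating every 2. It's a Vigenère-style cipher with numeric key [9,10]: position i shifts by key[i mod 2].
On label: l+9=u, a+10=k, b+9=k, e+10=o, l+9=u.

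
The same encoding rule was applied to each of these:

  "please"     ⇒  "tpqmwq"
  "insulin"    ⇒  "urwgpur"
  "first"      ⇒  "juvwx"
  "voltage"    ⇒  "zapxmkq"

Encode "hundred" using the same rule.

lgrhvqh

The shift depends on letter class: consonant p→t is +4, but vowel e→q is +12. The rule splits by letter class: vowels +12, consonants +4.
Applying it to hundred: h(cons)+4=l, u(vowel)+12=g, n(cons)+4=r, d(cons)+4=h, r(cons)+4=v, e(vowel)+12=q, d(cons)+4=h.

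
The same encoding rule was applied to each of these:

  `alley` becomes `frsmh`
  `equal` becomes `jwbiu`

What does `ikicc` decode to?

Each letter shifts forward by (position + 5), i.e. 5, 6, 7, … — the shift grows by one for each successive letter.
Undoing it on ikicc: i−5=d, k−6=e, i−7=b, c−8=u, c−9=t.

debut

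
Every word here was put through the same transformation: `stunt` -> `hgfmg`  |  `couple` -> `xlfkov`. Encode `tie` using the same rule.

Each pair mirrors across the alphabet (s↔h, t↔g, u↔f): positions sum to 25. Each letter is replaced by its mirror in the alphabet: a↔z, b↔y, c↔x, and so on (the Atbash cipher).
On tie: t↔g, i↔r, e↔v.

grv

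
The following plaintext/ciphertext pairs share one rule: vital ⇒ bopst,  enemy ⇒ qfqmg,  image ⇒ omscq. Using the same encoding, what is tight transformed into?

v(21)→b(1) and i(8)→o(14) fit y≡19x+18 (mod 26); the inverse of 19 mod 26 is 11. This is an affine cipher: with a=0,…,z=25, each position x becomes (19x+18) mod 26.
Applying it to tight: t(19)→19·19+18≡15=p; i(8)→19·8+18≡14=o; g(6)→19·6+18≡2=c; h(7)→19·7+18≡21=v; t(19)→19·19+18≡15=p (all mod 26).

pocvp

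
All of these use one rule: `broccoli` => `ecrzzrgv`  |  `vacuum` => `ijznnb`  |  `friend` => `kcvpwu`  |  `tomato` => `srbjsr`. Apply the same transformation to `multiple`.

bngsvmgp

Each letter's alphabet position (a=0..z=25) is mapped through 21·x+9 mod 26 — an affine cipher.
On multiple: m(12)→21·12+9≡1=b; u(20)→21·20+9≡13=n; l(11)→21·11+9≡6=g; t(19)→21·19+9≡18=s; i(8)→21·8+9≡21=v; p(15)→21·15+9≡12=m; l(11)→21·11+9≡6=g; e(4)→21·4+9≡15=p (all mod 26).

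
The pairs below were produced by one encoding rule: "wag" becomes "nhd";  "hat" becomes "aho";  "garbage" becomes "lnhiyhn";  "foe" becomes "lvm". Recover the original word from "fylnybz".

surgery

The output letters match the input read backwards, each shifted +7: wag reversed is gaw. Two steps: reverse the string, then apply a Caesar shift of +7.
Undoing it on fylnybz: shift back: f−7=y, y−7=r, l−7=e, n−7=g, y−7=r, b−7=u, z−7=s → yregrus; then reverse → surgery.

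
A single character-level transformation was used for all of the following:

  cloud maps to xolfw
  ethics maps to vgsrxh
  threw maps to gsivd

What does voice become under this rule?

elrxv

Each pair mirrors across the alphabet (c↔x, l↔o, o↔l): positions sum to 25. This is the alphabet-reversal cipher (Atbash): a becomes z, b becomes y, etc.
For voice: v↔e, o↔l, i↔r, c↔x, e↔v.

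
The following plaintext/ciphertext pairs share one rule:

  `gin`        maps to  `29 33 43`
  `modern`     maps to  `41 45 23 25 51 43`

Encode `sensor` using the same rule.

53 25 43 53 45 51

g(#7)→29 and i(#9)→33: differences scale by 2, so n = 2·pos + 15. The formula is n = 2×(alphabet index, a=1) + 15.
Applying it to sensor: s=19→53, e=5→25, n=14→43, s=19→53, o=15→45, r=18→51.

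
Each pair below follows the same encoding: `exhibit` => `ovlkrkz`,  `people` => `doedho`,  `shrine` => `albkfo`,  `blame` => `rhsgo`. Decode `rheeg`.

e(4)→o(14) and x(23)→v(21) fit y≡25x+18 (mod 26); the inverse of 25 mod 26 is 25. Treating letters as 0–25, the rule is x ↦ 25x + 18 (mod 26).
Reversing it on rheeg: r(17)→25·(17−18)≡1=b; h(7)→25·(7−18)≡11=l; e(4)→25·(4−18)≡14=o; e(4)→25·(4−18)≡14=o; g(6)→25·(6−18)≡12=m (all mod 26).

bloom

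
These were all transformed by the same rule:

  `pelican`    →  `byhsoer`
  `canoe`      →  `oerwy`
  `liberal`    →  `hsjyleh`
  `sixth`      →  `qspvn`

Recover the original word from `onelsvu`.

p(15)→b(1) and e(4)→y(24) fit y≡5x+4 (mod 26); the inverse of 5 mod 26 is 21. This is an affine cipher: with a=0,…,z=25, each position x becomes (5x+4) mod 26.
Decoding onelsvu: o(14)→21·(14−4)≡2=c; n(13)→21·(13−4)≡7=h; e(4)→21·(4−4)≡0=a; l(11)→21·(11−4)≡17=r; s(18)→21·(18−4)≡8=i; v(21)→21·(21−4)≡19=t; u(20)→21·(20−4)≡24=y (all mod 26).

charity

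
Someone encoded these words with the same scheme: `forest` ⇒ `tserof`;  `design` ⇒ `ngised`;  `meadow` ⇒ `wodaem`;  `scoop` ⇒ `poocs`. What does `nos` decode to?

son

It's just the letters in reverse order.
Reversing it on nos: then reverse → son.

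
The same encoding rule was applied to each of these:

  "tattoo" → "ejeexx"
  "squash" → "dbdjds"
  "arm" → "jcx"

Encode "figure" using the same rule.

qrrdcn

The shift depends on letter class: consonant t→e is +11, but vowel a→j is +9. The rule splits by letter class: vowels +9, consonants +11.
For figure: f(cons)+11=q, i(vowel)+9=r, g(cons)+11=r, u(vowel)+9=d, r(cons)+11=c, e(vowel)+9=n.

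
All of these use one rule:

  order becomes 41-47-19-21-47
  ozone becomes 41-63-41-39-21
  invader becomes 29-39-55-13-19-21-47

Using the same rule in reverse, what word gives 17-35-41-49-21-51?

o(#15)→41 and r(#18)→47: differences scale by 2, so n = 2·pos + 11. With a=1..z=26, the number is 2·pos + 11.
Reversing it on 17-35-41-49-21-51: 17→(17−11)÷2=3=c, 35→(35−11)÷2=12=l, 41→(41−11)÷2=15=o, 49→(49−11)÷2=19=s, 21→(21−11)÷2=5=e, 51→(51−11)÷2=20=t.

closet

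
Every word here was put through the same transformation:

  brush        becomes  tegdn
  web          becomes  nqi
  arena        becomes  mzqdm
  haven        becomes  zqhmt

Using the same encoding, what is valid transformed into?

puxmh

The output letters match the input read backwards, each shifted +12: brush reversed is hsurb. The word is reversed, then every letter is shifted forward by 12.
Applying it to valid: reverse → dilav; then shift: d+12=p, i+12=u, l+12=x, a+12=m, v+12=h.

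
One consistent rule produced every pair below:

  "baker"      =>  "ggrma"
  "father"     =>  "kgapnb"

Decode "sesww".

In baker: b→g is +5, a→g is +6, k→r is +7, e→m is +8 — the shift increases by 1 each position. Each letter shifts forward by (position + 5), i.e. 5, 6, 7, … — the shift grows by one for each successive letter.
Reversing it on sesww: s−5=n, e−6=y, s−7=l, w−8=o, w−9=n.

nylon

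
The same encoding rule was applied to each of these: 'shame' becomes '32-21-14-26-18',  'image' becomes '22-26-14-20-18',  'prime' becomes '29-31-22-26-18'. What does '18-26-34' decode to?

s is letter #19 and maps to 32: an offset of 13. The number is (letter's place in the alphabet, a=1) + 13.
Decoding 18-26-34: 18→(18−13)÷1=5=e, 26→(26−13)÷1=13=m, 34→(34−13)÷1=21=u.

emu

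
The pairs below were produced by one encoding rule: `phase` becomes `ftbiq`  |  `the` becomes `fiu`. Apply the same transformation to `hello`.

pmmfi

The output letters match the input read backwards, each shifted +1: phase reversed is esahp. The word is reversed, then every letter is shifted forward by 1.
On hello: reverse → olleh; then shift: o+1=p, l+1=m, l+1=m, e+1=f, h+1=i.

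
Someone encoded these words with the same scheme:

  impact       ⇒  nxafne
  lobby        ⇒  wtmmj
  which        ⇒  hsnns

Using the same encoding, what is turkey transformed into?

ezcvjj

Two shifts are in play — +5 for a/e/i/o/u, +11 for every other letter.
For turkey: t(cons)+11=e, u(vowel)+5=z, r(cons)+11=c, k(cons)+11=v, e(vowel)+5=j, y(cons)+11=j.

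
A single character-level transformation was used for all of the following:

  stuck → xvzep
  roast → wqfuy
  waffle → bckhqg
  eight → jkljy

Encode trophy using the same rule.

It's a Vigenère-style cipher with numeric key [5,2]: position i shifts by key[i mod 2].
On trophy: t+5=y, r+2=t, o+5=t, p+2=r, h+5=m, y+2=a.

yttrma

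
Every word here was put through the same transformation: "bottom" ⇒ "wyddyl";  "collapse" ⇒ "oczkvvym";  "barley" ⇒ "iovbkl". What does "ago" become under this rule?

The output letters match the input read backwards, each shifted +10: bottom reversed is mottob. Read the word backwards and shift each letter +10.
Applying it to ago: reverse → oga; then shift: o+10=y, g+10=q, a+10=k.

yqk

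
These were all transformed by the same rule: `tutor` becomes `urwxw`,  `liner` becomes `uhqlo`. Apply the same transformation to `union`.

qrlqx

The output letters match the input read backwards, each shifted +3: tutor reversed is rotut. Two steps: reverse the string, then apply a Caesar shift of +3.
On union: reverse → noinu; then shift: n+3=q, o+3=r, i+3=l, n+3=q, u+3=x.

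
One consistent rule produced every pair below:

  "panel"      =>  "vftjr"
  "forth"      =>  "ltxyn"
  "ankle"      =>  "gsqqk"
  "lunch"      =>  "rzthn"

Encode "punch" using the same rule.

Shifts by position in panel: pos 0: p→v (+6), pos 1: a→f (+5), pos 2: n→t (+6), pos 3: e→j (+5) — repeating every 2. It's a Vigenère-style cipher with numeric key [6,5]: position i shifts by key[i mod 2].
For punch: p+6=v, u+5=z, n+6=t, c+5=h, h+6=n.

vzthn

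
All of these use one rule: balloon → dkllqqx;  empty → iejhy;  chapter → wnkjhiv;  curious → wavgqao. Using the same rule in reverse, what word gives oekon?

smash

b(1)→d(3) and a(0)→k(10) fit y≡19x+10 (mod 26); the inverse of 19 mod 26 is 11. Each letter's alphabet position (a=0..z=25) is mapped through 19·x+10 mod 26 — an affine cipher.
Decoding oekon: o(14)→11·(14−10)≡18=s; e(4)→11·(4−10)≡12=m; k(10)→11·(10−10)≡0=a; o(14)→11·(14−10)≡18=s; n(13)→11·(13−10)≡7=h (all mod 26).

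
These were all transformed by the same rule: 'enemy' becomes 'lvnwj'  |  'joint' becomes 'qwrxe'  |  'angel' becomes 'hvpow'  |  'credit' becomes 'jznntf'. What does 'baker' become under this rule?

iitoc

In enemy: e→l is +7, n→v is +8, e→n is +9, m→w is +10 — the shift increases by 1 each position. Each letter shifts forward by (position + 7), i.e. 7, 8, 9, … — the shift grows by one for each successive letter.
For baker: b+7=i, a+8=i, k+9=t, e+10=o, r+11=c.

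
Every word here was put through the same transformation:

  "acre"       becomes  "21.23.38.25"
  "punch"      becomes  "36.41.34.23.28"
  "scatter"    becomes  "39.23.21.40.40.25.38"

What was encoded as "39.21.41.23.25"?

sauce

The number is (letter's place in the alphabet, a=1) + 20.
Undoing it on 39.21.41.23.25: 39→(39−20)÷1=19=s, 21→(21−20)÷1=1=a, 41→(41−20)÷1=21=u, 23→(23−20)÷1=3=c, 25→(25−20)÷1=5=e.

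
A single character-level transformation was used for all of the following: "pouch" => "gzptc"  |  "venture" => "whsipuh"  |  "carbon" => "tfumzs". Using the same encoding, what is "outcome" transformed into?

zpitzlh

p(15)→g(6) and o(14)→z(25) fit y≡7x+5 (mod 26); the inverse of 7 mod 26 is 15. Treating letters as 0–25, the rule is x ↦ 7x + 5 (mod 26).
Applying it to outcome: o(14)→7·14+5≡25=z; u(20)→7·20+5≡15=p; t(19)→7·19+5≡8=i; c(2)→7·2+5≡19=t; o(14)→7·14+5≡25=z; m(12)→7·12+5≡11=l; e(4)→7·4+5≡7=h (all mod 26).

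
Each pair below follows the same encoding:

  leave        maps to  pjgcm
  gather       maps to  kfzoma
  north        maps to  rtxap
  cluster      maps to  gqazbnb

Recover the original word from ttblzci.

In leave: l→p is +4, e→j is +5, a→g is +6, v→c is +7 — the shift increases by 1 each position. The shift increases by 1 at each position, starting from +4: 4, 5, 6, ….
Reversing it on ttblzci: t−4=p, t−5=o, b−6=v, l−7=e, z−8=r, c−9=t, i−10=y.

poverty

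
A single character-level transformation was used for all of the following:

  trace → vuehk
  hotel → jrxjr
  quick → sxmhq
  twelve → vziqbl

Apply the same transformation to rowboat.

traguhb

In trace: t→v is +2, r→u is +3, a→e is +4, c→h is +5 — the shift increases by 1 each position. Each letter shifts forward by (position + 2), i.e. 2, 3, 4, … — the shift grows by one for each successive letter.
For rowboat: r+2=t, o+3=r, w+4=a, b+5=g, o+6=u, a+7=h, t+8=b.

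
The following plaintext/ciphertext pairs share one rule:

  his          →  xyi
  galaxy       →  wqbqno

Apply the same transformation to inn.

Compare letters: h→x is +16, i→y is +16, s→i is +16 — a constant shift. Each letter is shifted forward by 16 in the alphabet (a Caesar shift of +16).
For inn: i+16=y, n+16=d, n+16=d.

ydd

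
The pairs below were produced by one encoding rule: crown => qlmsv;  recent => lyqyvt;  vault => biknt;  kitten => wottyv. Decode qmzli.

c(2)→q(16) and r(17)→l(11) fit y≡17x+8 (mod 26); the inverse of 17 mod 26 is 23. Treating letters as 0–25, the rule is x ↦ 17x + 8 (mod 26).
Undoing it on qmzli: q(16)→23·(16−8)≡2=c; m(12)→23·(12−8)≡14=o; z(25)→23·(25−8)≡1=b; l(11)→23·(11−8)≡17=r; i(8)→23·(8−8)≡0=a (all mod 26).

cobra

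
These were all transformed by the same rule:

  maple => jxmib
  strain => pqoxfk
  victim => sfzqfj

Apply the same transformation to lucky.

Compare letters: m→j is +23, a→x is +23, p→m is +23 — a constant shift. This is a Caesar cipher with shift 23.
On lucky: l+23=i, u+23=r, c+23=z, k+23=h, y+23=v.

irzhv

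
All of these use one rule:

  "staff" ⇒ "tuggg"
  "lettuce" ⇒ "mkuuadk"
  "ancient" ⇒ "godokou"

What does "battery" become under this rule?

The shift depends on letter class: consonant s→t is +1, but vowel a→g is +6. The rule splits by letter class: vowels +6, consonants +1.
On battery: b(cons)+1=c, a(vowel)+6=g, t(cons)+1=u, t(cons)+1=u, e(vowel)+6=k, r(cons)+1=s, y(cons)+1=z.

cguuksz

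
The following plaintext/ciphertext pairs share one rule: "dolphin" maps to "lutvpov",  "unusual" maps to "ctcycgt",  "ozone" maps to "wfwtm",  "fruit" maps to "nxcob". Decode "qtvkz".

Shifts by position in dolphin: pos 0: d→l (+8), pos 1: o→u (+6), pos 2: l→t (+8), pos 3: p→v (+6) — repeating every 2. A repeating key of period 2 is used — shifts +8, +6 over and over.
Reversing it on qtvkz: q−8=i, t−6=n, v−8=n, k−6=e, z−8=r.

inner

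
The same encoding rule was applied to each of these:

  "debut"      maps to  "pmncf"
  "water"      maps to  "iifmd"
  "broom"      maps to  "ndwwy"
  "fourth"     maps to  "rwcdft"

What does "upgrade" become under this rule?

The shift depends on letter class: consonant d→p is +12, but vowel e→m is +8. Two shifts are in play — +8 for a/e/i/o/u, +12 for every other letter.
For upgrade: u(vowel)+8=c, p(cons)+12=b, g(cons)+12=s, r(cons)+12=d, a(vowel)+8=i, d(cons)+12=p, e(vowel)+8=m.

cbsdipm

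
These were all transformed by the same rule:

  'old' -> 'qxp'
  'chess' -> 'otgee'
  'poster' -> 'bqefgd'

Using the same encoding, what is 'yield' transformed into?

Two shifts are in play — +2 for a/e/i/o/u, +12 for every other letter.
Applying it to yield: y(cons)+12=k, i(vowel)+2=k, e(vowel)+2=g, l(cons)+12=x, d(cons)+12=p.

kkgxp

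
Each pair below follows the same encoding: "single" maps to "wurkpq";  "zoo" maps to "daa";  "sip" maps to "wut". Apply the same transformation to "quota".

The rule splits by letter class: vowels +12, consonants +4.
Applying it to quota: q(cons)+4=u, u(vowel)+12=g, o(vowel)+12=a, t(cons)+4=x, a(vowel)+12=m.

ugaxm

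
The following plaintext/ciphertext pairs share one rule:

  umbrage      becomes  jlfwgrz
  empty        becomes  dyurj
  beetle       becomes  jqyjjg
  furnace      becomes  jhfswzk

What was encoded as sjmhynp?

Read the word backwards and shift each letter +5.
Decoding sjmhynp: shift back: s−5=n, j−5=e, m−5=h, h−5=c, y−5=t, n−5=i, p−5=k → nehctik; then reverse → kitchen.

kitchen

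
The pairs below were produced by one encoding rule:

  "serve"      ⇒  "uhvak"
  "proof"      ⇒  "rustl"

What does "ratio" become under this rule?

tdxnu

In serve: s→u is +2, e→h is +3, r→v is +4, v→a is +5 — the shift increases by 1 each position. Each letter shifts forward by (position + 2), i.e. 2, 3, 4, … — the shift grows by one for each successive letter.
For ratio: r+2=t, a+3=d, t+4=x, i+5=n, o+6=u.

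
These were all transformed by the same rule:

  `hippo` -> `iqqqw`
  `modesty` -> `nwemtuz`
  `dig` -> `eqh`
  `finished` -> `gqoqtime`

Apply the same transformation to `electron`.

mmmduswo

The shift depends on letter class: consonant h→i is +1, but vowel i→q is +8. Two shifts are in play — +8 for a/e/i/o/u, +1 for every other letter.
For electron: e(vowel)+8=m, l(cons)+1=m, e(vowel)+8=m, c(cons)+1=d, t(cons)+1=u, r(cons)+1=s, o(vowel)+8=w, n(cons)+1=o.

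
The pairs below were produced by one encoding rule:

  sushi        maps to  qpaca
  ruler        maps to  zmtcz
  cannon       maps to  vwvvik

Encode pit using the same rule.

Read the word backwards and shift each letter +8.
For pit: reverse → tip; then shift: t+8=b, i+8=q, p+8=x.

bqx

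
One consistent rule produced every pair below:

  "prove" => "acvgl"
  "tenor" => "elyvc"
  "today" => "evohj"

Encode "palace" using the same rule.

ahwhnl

The shift depends on letter class: consonant p→a is +11, but vowel o→v is +7. Vowels shift forward by 7 and consonants shift forward by 11.
Applying it to palace: p(cons)+11=a, a(vowel)+7=h, l(cons)+11=w, a(vowel)+7=h, c(cons)+11=n, e(vowel)+7=l.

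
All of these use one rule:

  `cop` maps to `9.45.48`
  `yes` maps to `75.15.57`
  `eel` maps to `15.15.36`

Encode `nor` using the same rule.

The formula is n = 3×(alphabet index, a=1).
For nor: n=14→42, o=15→45, r=18→54.

42.45.54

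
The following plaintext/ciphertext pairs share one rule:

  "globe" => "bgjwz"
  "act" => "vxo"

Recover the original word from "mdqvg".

Compare letters: g→b is +21, l→g is +21, o→j is +21 — a constant shift. This is a Caesar cipher with shift 21.
Undoing it on mdqvg: m−21=r, d−21=i, q−21=v, v−21=a, g−21=l.

rival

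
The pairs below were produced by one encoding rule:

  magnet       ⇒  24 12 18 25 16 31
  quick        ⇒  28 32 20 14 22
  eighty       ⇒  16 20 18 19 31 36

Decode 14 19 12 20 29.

chair

Each letter is replaced by its alphabet position (a=1..z=26) + 11.
Reversing it on 14 19 12 20 29: 14→(14−11)÷1=3=c, 19→(19−11)÷1=8=h, 12→(12−11)÷1=1=a, 20→(20−11)÷1=9=i, 29→(29−11)÷1=18=r.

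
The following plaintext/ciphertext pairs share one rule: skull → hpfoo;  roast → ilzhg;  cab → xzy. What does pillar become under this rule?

kroozi

Each pair mirrors across the alphabet (s↔h, k↔p, u↔f): positions sum to 25. Letters are reflected about the middle of the alphabet (position → 25−position): Atbash.
On pillar: p↔k, i↔r, l↔o, l↔o, a↔z, r↔i.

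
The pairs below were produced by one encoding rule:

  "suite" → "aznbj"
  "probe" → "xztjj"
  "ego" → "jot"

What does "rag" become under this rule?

The shift depends on letter class: consonant s→a is +8, but vowel u→z is +5. Vowels shift forward by 5 and consonants shift forward by 8.
On rag: r(cons)+8=z, a(vowel)+5=f, g(cons)+8=o.

zfo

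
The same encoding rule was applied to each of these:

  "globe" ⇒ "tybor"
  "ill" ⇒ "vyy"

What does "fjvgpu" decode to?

Compare letters: g→t is +13, l→y is +13, o→b is +13 — a constant shift. Each letter is shifted forward by 13 in the alphabet (a Caesar shift of +13).
Decoding fjvgpu: f−13=s, j−13=w, v−13=i, g−13=t, p−13=c, u−13=h.

switch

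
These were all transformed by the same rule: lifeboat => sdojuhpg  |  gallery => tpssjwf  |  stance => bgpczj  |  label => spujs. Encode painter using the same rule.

l(11)→s(18) and i(8)→d(3) fit y≡5x+15 (mod 26); the inverse of 5 mod 26 is 21. Each letter's alphabet position (a=0..z=25) is mapped through 5·x+15 mod 26 — an affine cipher.
For painter: p(15)→5·15+15≡12=m; a(0)→5·0+15≡15=p; i(8)→5·8+15≡3=d; n(13)→5·13+15≡2=c; t(19)→5·19+15≡6=g; e(4)→5·4+15≡9=j; r(17)→5·17+15≡22=w (all mod 26).

mpdcgjw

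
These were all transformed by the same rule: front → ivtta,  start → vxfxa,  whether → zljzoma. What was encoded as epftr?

In front: f→i is +3, r→v is +4, o→t is +5, n→t is +6 — the shift increases by 1 each position. Each letter shifts forward by (position + 3), i.e. 3, 4, 5, … — the shift grows by one for each successive letter.
Undoing it on epftr: e−3=b, p−4=l, f−5=a, t−6=n, r−7=k.

blank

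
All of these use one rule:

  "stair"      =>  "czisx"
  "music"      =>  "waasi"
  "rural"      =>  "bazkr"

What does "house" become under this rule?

Shifts by position in stair: pos 0: s→c (+10), pos 1: t→z (+6), pos 2: a→i (+8), pos 3: i→s (+10), pos 4: r→x (+6) — repeating every 3. The shifts repeat in a cycle of length 3: positions 0,1,… shift by +10, +6, +8, then the pattern repeats.
Applying it to house: h+10=r, o+6=u, u+8=c, s+10=c, e+6=k.

rucck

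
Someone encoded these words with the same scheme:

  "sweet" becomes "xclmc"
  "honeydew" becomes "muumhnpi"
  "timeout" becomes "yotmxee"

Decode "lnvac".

ghost

In sweet: s→x is +5, w→c is +6, e→l is +7, e→m is +8 — the shift increases by 1 each position. Letter i (0-indexed) is shifted by i+5, so successive shifts are 5, 6, 7, ….
Reversing it on lnvac: l−5=g, n−6=h, v−7=o, a−8=s, c−9=t.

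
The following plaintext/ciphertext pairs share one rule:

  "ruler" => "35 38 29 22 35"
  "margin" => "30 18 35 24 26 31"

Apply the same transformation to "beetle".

Each letter is replaced by its alphabet position (a=1..z=26) + 17.
For beetle: b=2→19, e=5→22, e=5→22, t=20→37, l=12→29, e=5→22.

19 22 22 37 29 22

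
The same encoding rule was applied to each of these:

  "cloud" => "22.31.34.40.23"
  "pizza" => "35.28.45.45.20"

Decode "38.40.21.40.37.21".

c is letter #3 and maps to 22: an offset of 19. Letters become their 1-based position plus 19 (so a→20, b→21, …).
Undoing it on 38.40.21.40.37.21: 38→(38−19)÷1=19=s, 40→(40−19)÷1=21=u, 21→(21−19)÷1=2=b, 40→(40−19)÷1=21=u, 37→(37−19)÷1=18=r, 21→(21−19)÷1=2=b.

suburb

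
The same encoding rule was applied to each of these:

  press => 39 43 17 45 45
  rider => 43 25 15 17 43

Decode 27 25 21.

jig

Each letter becomes 2×(its alphabet position, a=1..z=26) + 7.
Reversing it on 27 25 21: 27→(27−7)÷2=10=j, 25→(25−7)÷2=9=i, 21→(21−7)÷2=7=g.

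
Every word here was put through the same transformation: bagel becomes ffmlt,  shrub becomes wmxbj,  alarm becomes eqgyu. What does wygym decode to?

stare

In bagel: b→f is +4, a→f is +5, g→m is +6, e→l is +7 — the shift increases by 1 each position. Each letter shifts forward by (position + 4), i.e. 4, 5, 6, … — the shift grows by one for each successive letter.
Undoing it on wygym: w−4=s, y−5=t, g−6=a, y−7=r, m−8=e.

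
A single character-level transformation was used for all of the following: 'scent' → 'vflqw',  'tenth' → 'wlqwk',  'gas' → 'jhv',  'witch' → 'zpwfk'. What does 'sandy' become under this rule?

The shift depends on letter class: consonant s→v is +3, but vowel e→l is +7. Vowels shift forward by 7 and consonants shift forward by 3.
Applying it to sandy: s(cons)+3=v, a(vowel)+7=h, n(cons)+3=q, d(cons)+3=g, y(cons)+3=b.

vhqgb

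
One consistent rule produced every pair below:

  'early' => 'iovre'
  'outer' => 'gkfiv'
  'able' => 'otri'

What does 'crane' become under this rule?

yvobi

This is an affine cipher: with a=0,…,z=25, each position x becomes (5x+14) mod 26.
Applying it to crane: c(2)→5·2+14≡24=y; r(17)→5·17+14≡21=v; a(0)→5·0+14≡14=o; n(13)→5·13+14≡1=b; e(4)→5·4+14≡8=i (all mod 26).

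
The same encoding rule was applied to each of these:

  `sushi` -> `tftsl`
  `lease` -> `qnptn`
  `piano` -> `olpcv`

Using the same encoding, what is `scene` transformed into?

s(18)→t(19) and u(20)→f(5) fit y≡19x+15 (mod 26); the inverse of 19 mod 26 is 11. Treating letters as 0–25, the rule is x ↦ 19x + 15 (mod 26).
Applying it to scene: s(18)→19·18+15≡19=t; c(2)→19·2+15≡1=b; e(4)→19·4+15≡13=n; n(13)→19·13+15≡2=c; e(4)→19·4+15≡13=n (all mod 26).

tbncn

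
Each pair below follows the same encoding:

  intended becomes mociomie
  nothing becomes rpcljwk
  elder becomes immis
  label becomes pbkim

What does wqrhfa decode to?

Shifts by position in intended: pos 0: i→m (+4), pos 1: n→o (+1), pos 2: t→c (+9), pos 3: e→i (+4), pos 4: n→o (+1), pos 5: d→m (+9) — repeating every 3. A repeating key of period 3 is used — shifts +4, +1, +9 over and over.
Undoing it on wqrhfa: w−4=s, q−1=p, r−9=i, h−4=d, f−1=e, a−9=r.

spider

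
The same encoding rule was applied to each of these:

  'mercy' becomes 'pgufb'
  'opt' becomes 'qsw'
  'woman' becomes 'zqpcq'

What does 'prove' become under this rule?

The rule splits by letter class: vowels +2, consonants +3.
Applying it to prove: p(cons)+3=s, r(cons)+3=u, o(vowel)+2=q, v(cons)+3=y, e(vowel)+2=g.

suqyg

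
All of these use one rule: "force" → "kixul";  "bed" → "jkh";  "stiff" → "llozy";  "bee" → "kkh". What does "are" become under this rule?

kxg

The output letters match the input read backwards, each shifted +6: force reversed is ecrof. Two steps: reverse the string, then apply a Caesar shift of +6.
For are: reverse → era; then shift: e+6=k, r+6=x, a+6=g.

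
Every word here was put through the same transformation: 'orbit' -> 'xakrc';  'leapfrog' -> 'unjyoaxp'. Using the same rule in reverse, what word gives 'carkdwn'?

tribune

Compare letters: o→x is +9, r→a is +9, b→k is +9 — a constant shift. Each letter is shifted forward by 9 in the alphabet (a Caesar shift of +9).
Undoing it on carkdwn: c−9=t, a−9=r, r−9=i, k−9=b, d−9=u, w−9=n, n−9=e.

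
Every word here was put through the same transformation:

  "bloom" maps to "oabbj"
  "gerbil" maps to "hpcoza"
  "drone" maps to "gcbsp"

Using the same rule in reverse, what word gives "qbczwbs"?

b(1)→o(14) and l(11)→a(0) fit y≡9x+5 (mod 26); the inverse of 9 mod 26 is 3. This is an affine cipher: with a=0,…,z=25, each position x becomes (9x+5) mod 26.
Undoing it on qbczwbs: q(16)→3·(16−5)≡7=h; b(1)→3·(1−5)≡14=o; c(2)→3·(2−5)≡17=r; z(25)→3·(25−5)≡8=i; w(22)→3·(22−5)≡25=z; b(1)→3·(1−5)≡14=o; s(18)→3·(18−5)≡13=n (all mod 26).

horizon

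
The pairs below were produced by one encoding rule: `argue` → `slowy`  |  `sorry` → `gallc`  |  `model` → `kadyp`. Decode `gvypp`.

spell

a(0)→s(18) and r(17)→l(11) fit y≡21x+18 (mod 26); the inverse of 21 mod 26 is 5. Treating letters as 0–25, the rule is x ↦ 21x + 18 (mod 26).
Undoing it on gvypp: g(6)→5·(6−18)≡18=s; v(21)→5·(21−18)≡15=p; y(24)→5·(24−18)≡4=e; p(15)→5·(15−18)≡11=l; p(15)→5·(15−18)≡11=l (all mod 26).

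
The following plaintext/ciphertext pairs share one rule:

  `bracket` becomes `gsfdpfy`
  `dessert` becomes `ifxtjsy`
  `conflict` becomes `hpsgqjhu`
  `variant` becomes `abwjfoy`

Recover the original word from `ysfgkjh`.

traffic

Shifts by position in bracket: pos 0: b→g (+5), pos 1: r→s (+1), pos 2: a→f (+5), pos 3: c→d (+1) — repeating every 2. A repeating key of period 2 is used — shifts +5, +1 over and over.
Undoing it on ysfgkjh: y−5=t, s−1=r, f−5=a, g−1=f, k−5=f, j−1=i, h−5=c.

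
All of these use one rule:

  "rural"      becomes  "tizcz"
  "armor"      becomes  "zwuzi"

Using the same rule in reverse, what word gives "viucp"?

The word is reversed, then every letter is shifted forward by 8.
Decoding viucp: shift back: v−8=n, i−8=a, u−8=m, c−8=u, p−8=h → namuh; then reverse → human.

human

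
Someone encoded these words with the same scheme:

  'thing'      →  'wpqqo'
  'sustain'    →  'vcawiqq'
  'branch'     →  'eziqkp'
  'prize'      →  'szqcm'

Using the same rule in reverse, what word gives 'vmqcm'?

seize

It's a Vigenère-style cipher with numeric key [3,8,8]: position i shifts by key[i mod 3].
Decoding vmqcm: v−3=s, m−8=e, q−8=i, c−3=z, m−8=e.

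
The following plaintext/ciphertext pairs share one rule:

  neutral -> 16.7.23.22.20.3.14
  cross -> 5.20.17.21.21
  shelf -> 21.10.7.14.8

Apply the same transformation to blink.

Letters become their 1-based position plus 2 (so a→3, b→4, …).
For blink: b=2→4, l=12→14, i=9→11, n=14→16, k=11→13.

4.14.11.16.13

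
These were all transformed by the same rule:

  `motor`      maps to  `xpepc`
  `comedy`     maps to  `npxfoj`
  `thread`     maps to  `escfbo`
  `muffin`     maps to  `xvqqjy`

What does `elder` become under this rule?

fwofc

Vowels shift forward by 1 and consonants shift forward by 11.
Applying it to elder: e(vowel)+1=f, l(cons)+11=w, d(cons)+11=o, e(vowel)+1=f, r(cons)+11=c.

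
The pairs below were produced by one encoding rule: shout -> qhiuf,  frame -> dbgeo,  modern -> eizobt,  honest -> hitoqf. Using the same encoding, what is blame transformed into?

vpgeo

Treating letters as 0–25, the rule is x ↦ 15x + 6 (mod 26).
On blame: b(1)→15·1+6≡21=v; l(11)→15·11+6≡15=p; a(0)→15·0+6≡6=g; m(12)→15·12+6≡4=e; e(4)→15·4+6≡14=o (all mod 26).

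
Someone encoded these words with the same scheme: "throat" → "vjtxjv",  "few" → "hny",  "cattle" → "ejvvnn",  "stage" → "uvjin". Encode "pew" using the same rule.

rny

The rule splits by letter class: vowels +9, consonants +2.
On pew: p(cons)+2=r, e(vowel)+9=n, w(cons)+2=y.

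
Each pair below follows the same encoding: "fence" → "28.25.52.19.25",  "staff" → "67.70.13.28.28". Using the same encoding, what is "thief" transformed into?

f(#6)→28 and e(#5)→25: differences scale by 3, so n = 3·pos + 10. The formula is n = 3×(alphabet index, a=1) + 10.
Applying it to thief: t=20→70, h=8→34, i=9→37, e=5→25, f=6→28.

70.34.37.25.28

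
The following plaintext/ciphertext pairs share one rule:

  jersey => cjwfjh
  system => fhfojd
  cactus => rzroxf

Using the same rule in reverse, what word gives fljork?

j(9)→c(2) and e(4)→j(9) fit y≡9x+25 (mod 26); the inverse of 9 mod 26 is 3. This is an affine cipher: with a=0,…,z=25, each position x becomes (9x+25) mod 26.
Reversing it on fljork: f(5)→3·(5−25)≡18=s; l(11)→3·(11−25)≡10=k; j(9)→3·(9−25)≡4=e; o(14)→3·(14−25)≡19=t; r(17)→3·(17−25)≡2=c; k(10)→3·(10−25)≡7=h (all mod 26).

sketch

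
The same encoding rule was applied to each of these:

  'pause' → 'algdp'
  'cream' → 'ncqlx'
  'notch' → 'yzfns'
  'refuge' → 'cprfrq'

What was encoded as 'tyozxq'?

income

A repeating key of period 3 is used — shifts +11, +11, +12 over and over.
Reversing it on tyozxq: t−11=i, y−11=n, o−12=c, z−11=o, x−11=m, q−12=e.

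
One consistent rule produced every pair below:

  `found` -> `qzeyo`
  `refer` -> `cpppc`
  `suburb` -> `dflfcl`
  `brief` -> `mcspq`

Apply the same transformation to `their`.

esotc

The shifts repeat in a cycle of length 3: positions 0,1,… shift by +11, +11, +10, then the pattern repeats.
Applying it to their: t+11=e, h+11=s, e+10=o, i+11=t, r+11=c.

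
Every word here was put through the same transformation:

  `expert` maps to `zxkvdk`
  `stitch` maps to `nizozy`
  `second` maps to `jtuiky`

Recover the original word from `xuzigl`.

Two steps: reverse the string, then apply a Caesar shift of +6.
Reversing it on xuzigl: shift back: x−6=r, u−6=o, z−6=t, i−6=c, g−6=a, l−6=f → rotcaf; then reverse → factor.

factor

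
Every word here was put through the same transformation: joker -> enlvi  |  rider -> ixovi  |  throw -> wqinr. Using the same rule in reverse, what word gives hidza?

crumb

j(9)→e(4) and o(14)→n(13) fit y≡7x+19 (mod 26); the inverse of 7 mod 26 is 15. This is an affine cipher: with a=0,…,z=25, each position x becomes (7x+19) mod 26.
Decoding hidza: h(7)→15·(7−19)≡2=c; i(8)→15·(8−19)≡17=r; d(3)→15·(3−19)≡20=u; z(25)→15·(25−19)≡12=m; a(0)→15·(0−19)≡1=b (all mod 26).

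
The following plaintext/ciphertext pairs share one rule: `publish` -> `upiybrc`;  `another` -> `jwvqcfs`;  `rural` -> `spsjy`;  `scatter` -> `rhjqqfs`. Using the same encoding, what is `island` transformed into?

bryjwg

p(15)→u(20) and u(20)→p(15) fit y≡25x+9 (mod 26); the inverse of 25 mod 26 is 25. Each letter's alphabet position (a=0..z=25) is mapped through 25·x+9 mod 26 — an affine cipher.
Applying it to island: i(8)→25·8+9≡1=b; s(18)→25·18+9≡17=r; l(11)→25·11+9≡24=y; a(0)→25·0+9≡9=j; n(13)→25·13+9≡22=w; d(3)→25·3+9≡6=g (all mod 26).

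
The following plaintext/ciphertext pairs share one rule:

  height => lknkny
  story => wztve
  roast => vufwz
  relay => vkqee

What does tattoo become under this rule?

xgyxut

Shifts by position in height: pos 0: h→l (+4), pos 1: e→k (+6), pos 2: i→n (+5), pos 3: g→k (+4), pos 4: h→n (+6), pos 5: t→y (+5) — repeating every 3. The shifts repeat in a cycle of length 3: positions 0,1,… shift by +4, +6, +5, then the pattern repeats.
For tattoo: t+4=x, a+6=g, t+5=y, t+4=x, o+6=u, o+5=t.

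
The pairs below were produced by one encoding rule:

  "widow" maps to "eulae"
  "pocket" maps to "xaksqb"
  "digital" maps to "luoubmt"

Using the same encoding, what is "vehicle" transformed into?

dqpuktq

The shift depends on letter class: consonant w→e is +8, but vowel i→u is +12. Vowels shift forward by 12 and consonants shift forward by 8.
On vehicle: v(cons)+8=d, e(vowel)+12=q, h(cons)+8=p, i(vowel)+12=u, c(cons)+8=k, l(cons)+8=t, e(vowel)+12=q.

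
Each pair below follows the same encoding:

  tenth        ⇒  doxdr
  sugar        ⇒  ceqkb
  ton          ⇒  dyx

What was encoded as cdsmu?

stick

Compare letters: t→d is +10, e→o is +10, n→x is +10 — a constant shift. Each letter is shifted forward by 10 in the alphabet (a Caesar shift of +10).
Undoing it on cdsmu: c−10=s, d−10=t, s−10=i, m−10=c, u−10=k.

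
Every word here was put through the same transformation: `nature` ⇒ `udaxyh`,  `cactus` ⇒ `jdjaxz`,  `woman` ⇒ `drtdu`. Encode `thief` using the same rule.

aolhm

The rule splits by letter class: vowels +3, consonants +7.
For thief: t(cons)+7=a, h(cons)+7=o, i(vowel)+3=l, e(vowel)+3=h, f(cons)+7=m.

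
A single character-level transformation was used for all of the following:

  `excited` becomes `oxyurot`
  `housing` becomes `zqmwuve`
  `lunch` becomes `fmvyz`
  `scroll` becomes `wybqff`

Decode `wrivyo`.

stance

e(4)→o(14) and x(23)→x(23) fit y≡21x+8 (mod 26); the inverse of 21 mod 26 is 5. This is an affine cipher: with a=0,…,z=25, each position x becomes (21x+8) mod 26.
Decoding wrivyo: w(22)→5·(22−8)≡18=s; r(17)→5·(17−8)≡19=t; i(8)→5·(8−8)≡0=a; v(21)→5·(21−8)≡13=n; y(24)→5·(24−8)≡2=c; o(14)→5·(14−8)≡4=e (all mod 26).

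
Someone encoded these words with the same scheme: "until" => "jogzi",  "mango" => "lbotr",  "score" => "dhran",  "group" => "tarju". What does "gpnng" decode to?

This is an affine cipher: with a=0,…,z=25, each position x becomes (3x+1) mod 26.
Decoding gpnng: g(6)→9·(6−1)≡19=t; p(15)→9·(15−1)≡22=w; n(13)→9·(13−1)≡4=e; n(13)→9·(13−1)≡4=e; g(6)→9·(6−1)≡19=t (all mod 26).

tweet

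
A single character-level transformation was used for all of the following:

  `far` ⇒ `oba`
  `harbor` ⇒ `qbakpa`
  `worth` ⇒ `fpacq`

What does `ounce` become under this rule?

The shift depends on letter class: consonant f→o is +9, but vowel a→b is +1. Two shifts are in play — +1 for a/e/i/o/u, +9 for every other letter.
On ounce: o(vowel)+1=p, u(vowel)+1=v, n(cons)+9=w, c(cons)+9=l, e(vowel)+1=f.

pvwlf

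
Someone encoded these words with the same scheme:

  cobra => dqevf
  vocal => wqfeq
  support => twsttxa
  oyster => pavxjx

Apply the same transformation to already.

In cobra: c→d is +1, o→q is +2, b→e is +3, r→v is +4 — the shift increases by 1 each position. The shift increases by 1 at each position, starting from +1: 1, 2, 3, ….
For already: a+1=b, l+2=n, r+3=u, e+4=i, a+5=f, d+6=j, y+7=f.

bnuifjf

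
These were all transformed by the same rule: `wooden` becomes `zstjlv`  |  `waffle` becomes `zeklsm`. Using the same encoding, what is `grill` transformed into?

In wooden: w→z is +3, o→s is +4, o→t is +5, d→j is +6 — the shift increases by 1 each position. Letter i (0-indexed) is shifted by i+3, so successive shifts are 3, 4, 5, ….
On grill: g+3=j, r+4=v, i+5=n, l+6=r, l+7=s.

jvnrs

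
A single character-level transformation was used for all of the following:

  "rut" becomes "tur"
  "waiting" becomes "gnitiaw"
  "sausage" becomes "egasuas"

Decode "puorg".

group

The word is simply reversed.
Reversing it on puorg: then reverse → group.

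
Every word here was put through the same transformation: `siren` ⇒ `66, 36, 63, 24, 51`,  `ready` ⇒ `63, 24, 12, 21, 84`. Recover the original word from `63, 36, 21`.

s(#19)→66 and i(#9)→36: differences scale by 3, so n = 3·pos + 9. Each letter becomes 3×(its alphabet position, a=1..z=26) + 9.
Undoing it on 63, 36, 21: 63→(63−9)÷3=18=r, 36→(36−9)÷3=9=i, 21→(21−9)÷3=4=d.

rid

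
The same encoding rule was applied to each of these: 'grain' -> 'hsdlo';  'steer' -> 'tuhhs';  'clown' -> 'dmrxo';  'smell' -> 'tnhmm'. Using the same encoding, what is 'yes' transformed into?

zht

The shift depends on letter class: consonant g→h is +1, but vowel a→d is +3. The rule splits by letter class: vowels +3, consonants +1.
For yes: y(cons)+1=z, e(vowel)+3=h, s(cons)+1=t.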